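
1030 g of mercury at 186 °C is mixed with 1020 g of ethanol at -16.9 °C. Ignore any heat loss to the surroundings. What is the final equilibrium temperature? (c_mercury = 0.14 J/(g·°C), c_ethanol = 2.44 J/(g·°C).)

Setting the total heat transfer to zero:
1030×0.14×(T − 186) + 1020×2.44×(T − (-16.9)) = 0
144.2(T − 186) + 2488.8(T − (-16.9)) = 0
2633 T = -15240
T = -15240/2633 ≈ -5.79 °C

T_f ≈ -5.8 °C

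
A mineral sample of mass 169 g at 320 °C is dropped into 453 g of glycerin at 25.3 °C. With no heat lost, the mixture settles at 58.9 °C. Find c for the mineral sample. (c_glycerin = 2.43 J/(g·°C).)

c ≈ 0.838 J/(g·°C)

m_s c (T_s − T_f) = m_glycerin c_glycerin (T_f − T_0):
169·c·(320 − 58.9) = 453·2.43·(58.9 − 25.3)
44126 c = 36987  ⇒  c ≈ 0.8382 J/(g·°C)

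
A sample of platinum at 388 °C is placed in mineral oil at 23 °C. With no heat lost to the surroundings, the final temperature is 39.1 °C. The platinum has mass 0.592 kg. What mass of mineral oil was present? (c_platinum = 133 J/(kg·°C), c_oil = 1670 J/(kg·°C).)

m ≈ 1.02 kg

Heat lost by the platinum = heat gained by the oil:
0.592·133·(388 − 39.1) = m·1670·(39.1 − 23)
26887 m = 27471  ⇒  m ≈ 1.022 kg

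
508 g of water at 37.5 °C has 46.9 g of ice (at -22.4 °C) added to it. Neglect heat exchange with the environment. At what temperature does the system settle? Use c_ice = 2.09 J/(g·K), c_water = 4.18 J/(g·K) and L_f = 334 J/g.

T_f ≈ 26.6 °C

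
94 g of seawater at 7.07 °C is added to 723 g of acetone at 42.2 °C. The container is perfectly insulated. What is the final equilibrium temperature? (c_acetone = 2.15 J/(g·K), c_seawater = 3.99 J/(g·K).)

T_f ≈ 35.4 °C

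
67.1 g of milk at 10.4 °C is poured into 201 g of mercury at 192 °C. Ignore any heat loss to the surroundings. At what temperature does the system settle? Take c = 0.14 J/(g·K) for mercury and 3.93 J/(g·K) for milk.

|Q_mercury| = |Q_milk|:
201·0.14·(192 − T) = 67.1·3.93·(T − 10.4)
28.14(192 − T) = 263.7(T − 10.4)
291.84 T = 8145.4  ⇒  T ≈ 27.91 °C

T_f ≈ 27.9 °C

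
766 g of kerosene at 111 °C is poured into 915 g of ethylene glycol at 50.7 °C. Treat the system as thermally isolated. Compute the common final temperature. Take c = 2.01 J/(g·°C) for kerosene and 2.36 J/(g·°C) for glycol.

Heat lost by the kerosene equals heat gained by the glycol:
766·2.01·(111 − T) = 915·2.36·(T − 50.7)
1539.7(111 − T) = 2159.4(T − 50.7)
3699.1 T = 280384  ⇒  T ≈ 75.80 °C

T_f ≈ 75.8 °C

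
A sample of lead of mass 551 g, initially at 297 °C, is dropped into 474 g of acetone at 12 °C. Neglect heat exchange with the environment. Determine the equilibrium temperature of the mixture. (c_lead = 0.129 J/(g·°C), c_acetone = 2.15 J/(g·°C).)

Heat lost by the lead equals heat gained by the acetone:
551·0.129·(297 − T) = 474·2.15·(T − 12)
71.08(297 − T) = 1019.1(T − 12)
1090.2 T = 33340  ⇒  T ≈ 30.58 °C

T_f ≈ 30.6 °C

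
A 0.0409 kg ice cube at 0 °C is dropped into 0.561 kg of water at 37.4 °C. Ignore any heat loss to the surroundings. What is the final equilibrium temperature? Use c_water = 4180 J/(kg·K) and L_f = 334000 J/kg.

T_f ≈ 29.4 °C

Heat gained plus heat lost sum to zero:
melt ice: 0.0409·334000 = 13661
  meltwater 0→T: 0.0409·4180·T = 170.96 T
  water: 2345(T − 37.4)
2515.9 T = 87702 − 13661 = 74042
T ≈ 29.43 °C — above 0 °C, consistent with complete melting.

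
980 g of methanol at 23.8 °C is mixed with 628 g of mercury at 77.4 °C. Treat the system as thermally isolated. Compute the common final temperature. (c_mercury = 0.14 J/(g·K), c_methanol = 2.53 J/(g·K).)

Set heat shed by the hot body equal to heat absorbed by the cold body:
628×0.14×(77.4 − T) = 980×2.53×(T − 23.8)
87.92(77.4 − T) = 2479.4(T − 23.8)
2567.3 T = 65815  ⇒  T ≈ 25.64 °C

T_f ≈ 25.6 °C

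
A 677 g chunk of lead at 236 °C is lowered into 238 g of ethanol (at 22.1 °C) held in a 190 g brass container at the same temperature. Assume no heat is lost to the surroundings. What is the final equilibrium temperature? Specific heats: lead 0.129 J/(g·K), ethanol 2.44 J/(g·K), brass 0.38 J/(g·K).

Net heat exchanged in the isolated system is zero:
677×0.129×(T − 236) + 238×2.44×(T − 22.1) + 190×0.38×(T − 22.1) = 0
87.33(T − 236) + 580.72(T − 22.1) + 72.2(T − 22.1) = 0
740.25 T = 35040
T = 35040/740.25 ≈ 47.34 °C

T_f ≈ 47.3 °C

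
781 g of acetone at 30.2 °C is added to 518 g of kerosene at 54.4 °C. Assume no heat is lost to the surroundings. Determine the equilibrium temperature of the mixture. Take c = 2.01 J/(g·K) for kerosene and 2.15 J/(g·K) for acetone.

T_f ≈ 39.5 °C

|Q_kerosene| = |Q_acetone|:
518×2.01×(54.4 − T) = 781×2.15×(T − 30.2)
1041.2(54.4 − T) = 1679.1(T − 30.2)
2720.3 T = 107351  ⇒  T ≈ 39.46 °C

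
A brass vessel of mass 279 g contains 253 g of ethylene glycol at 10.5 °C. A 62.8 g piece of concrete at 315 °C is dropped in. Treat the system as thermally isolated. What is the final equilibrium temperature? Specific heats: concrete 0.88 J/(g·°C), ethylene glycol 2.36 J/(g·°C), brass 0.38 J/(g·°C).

T_f ≈ 32.7 °C

Taking heat into each body as positive, Σ m c ΔT = 0:
62.8×0.88×(T − 315) + 253×2.36×(T − 10.5) + 279×0.38×(T − 10.5) = 0
(55.26 + 597.08 + 106.02) T = 55.26×315 + 597.08×10.5 + 106.02×10.5
T ≈ 32.69 °C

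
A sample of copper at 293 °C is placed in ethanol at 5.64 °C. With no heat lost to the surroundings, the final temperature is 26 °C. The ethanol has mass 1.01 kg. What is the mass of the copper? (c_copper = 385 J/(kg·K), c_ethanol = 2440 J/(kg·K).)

m ≈ 0.488 kg

|Q_copper| = |Q_ethanol|:
m×385×(293 − 26) = 1.01×2440×(26 − 5.64)
102795 m = 50175  ⇒  m ≈ 0.4881 kg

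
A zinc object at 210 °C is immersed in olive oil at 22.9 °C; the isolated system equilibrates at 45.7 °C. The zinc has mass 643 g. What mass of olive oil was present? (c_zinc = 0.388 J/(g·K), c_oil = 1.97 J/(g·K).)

m ≈ 913 g

Heat lost by the zinc = heat gained by the oil:
643×0.388×(210 − 45.7) = m×1.97×(45.7 − 22.9)
44.92 m = 40990  ⇒  m ≈ 912.6 g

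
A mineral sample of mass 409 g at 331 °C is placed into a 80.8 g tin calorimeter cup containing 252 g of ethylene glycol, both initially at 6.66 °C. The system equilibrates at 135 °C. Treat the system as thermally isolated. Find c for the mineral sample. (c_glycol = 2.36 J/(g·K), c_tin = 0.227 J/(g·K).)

c ≈ 0.981 J/(g·K)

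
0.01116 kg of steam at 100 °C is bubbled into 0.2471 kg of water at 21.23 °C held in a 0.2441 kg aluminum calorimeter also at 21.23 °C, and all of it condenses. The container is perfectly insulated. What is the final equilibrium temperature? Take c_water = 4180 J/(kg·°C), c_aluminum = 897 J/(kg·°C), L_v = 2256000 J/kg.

Let T be the final temperature. ΣQ_i = 0:
latent heat released on condensation: 0.01116×2256000 = 25177
  condensate cools 100→T: 0.01116×4180×(T − 100) = 46.65(T − 100)
  water warms: 0.2471×4180×(T − 21.23) = 1032.9(T − 21.23)
  cup: 218.96(T − 21.23)
1298.5 T = 25177 + 4664.9 + 26576 = 56418
T ≈ 43.45 °C, under the boiling point, so the assumption holds.

T_f ≈ 43.4 °C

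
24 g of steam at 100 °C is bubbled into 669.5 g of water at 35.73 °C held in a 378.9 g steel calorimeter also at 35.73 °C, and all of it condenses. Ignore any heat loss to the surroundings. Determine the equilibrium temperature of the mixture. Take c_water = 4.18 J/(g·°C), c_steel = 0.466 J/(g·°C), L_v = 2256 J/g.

Net heat exchanged in the isolated system is zero:
condense steam: −24·2256 = −54144
  condensate cools 100→T: 24·4.18·(T − 100) = 100.32(T − 100)
  original water: 2798.5(T − 35.73)
  cup: 176.57(T − 35.73)
3075.4 T = 54144 + 10032 + 106300 = 170476
T ≈ 55.43 °C (< 100 °C, so full condensation is consistent).

T_f ≈ 55.4 °C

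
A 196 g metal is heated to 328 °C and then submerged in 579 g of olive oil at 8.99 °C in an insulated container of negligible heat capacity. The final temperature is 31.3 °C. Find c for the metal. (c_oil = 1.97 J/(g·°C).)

c ≈ 0.438 J/(g·°C)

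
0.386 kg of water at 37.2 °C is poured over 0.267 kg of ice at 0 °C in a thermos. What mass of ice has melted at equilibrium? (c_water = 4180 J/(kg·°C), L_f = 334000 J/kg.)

m_melted ≈ 0.18 kg

Cooling the water to 0 °C releases 0.386·4180·37.2 = 60021 J.
To melt every bit of ice: 0.267·334000 = 89178 J.
That's not enough to melt it all — equilibrium is at 0 °C with ice remaining.
m_melt = 60021 / L_f = 0.1797 kg.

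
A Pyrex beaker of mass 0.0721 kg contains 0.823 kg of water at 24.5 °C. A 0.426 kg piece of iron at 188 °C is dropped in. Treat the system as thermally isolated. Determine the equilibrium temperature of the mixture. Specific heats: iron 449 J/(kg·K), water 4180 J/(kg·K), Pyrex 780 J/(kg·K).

T_f ≈ 33.0 °C

T_f = Σ m_i c_i T_i / Σ m_i c_i:
T_f = (191.27·188 + 3440.1·24.5 + 56.24·24.5) / (191.27 + 3440.1 + 56.24)
    = 121621 / 3687.7 ≈ 32.98 °C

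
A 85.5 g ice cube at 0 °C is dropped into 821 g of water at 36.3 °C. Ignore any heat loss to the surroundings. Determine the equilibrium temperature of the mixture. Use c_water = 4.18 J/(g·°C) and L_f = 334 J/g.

Conservation of energy gives ΣQ = 0:
fusion: m_ice L_f = 85.5×334 = 28557; warm the meltwater: 357.39 T; water cools: 821×4.18×(T − 36.3) = 3431.8(T − 36.3)
3789.2 T = 124574 − 28557 = 96017
T ≈ 25.34 °C (positive, so assuming full melt was valid).

T_f ≈ 25.3 °C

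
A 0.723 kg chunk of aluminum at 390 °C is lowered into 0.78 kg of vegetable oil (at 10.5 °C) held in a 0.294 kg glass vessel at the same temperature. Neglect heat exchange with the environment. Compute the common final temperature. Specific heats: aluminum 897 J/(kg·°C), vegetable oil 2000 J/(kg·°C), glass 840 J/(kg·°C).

T_f ≈ 110.7 °C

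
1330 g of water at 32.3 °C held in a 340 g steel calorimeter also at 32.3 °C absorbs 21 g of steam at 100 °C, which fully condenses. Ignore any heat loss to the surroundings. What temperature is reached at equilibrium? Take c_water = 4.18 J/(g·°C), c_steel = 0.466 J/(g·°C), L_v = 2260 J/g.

Conservation of energy gives ΣQ = 0:
condense steam: −21·2260 = −47460; condensate cools 100→T: 21·4.18·(T − 100) = 87.78(T − 100); original water: 5559.4(T − 32.3); steel cup: 340·0.466·(T − 32.3) = 158.44(T − 32.3)
5805.6 T = 47460 + 8778 + 184686 = 240924
T ≈ 41.50 °C (< 100 °C, so full condensation is consistent).

T_f ≈ 41.5 °C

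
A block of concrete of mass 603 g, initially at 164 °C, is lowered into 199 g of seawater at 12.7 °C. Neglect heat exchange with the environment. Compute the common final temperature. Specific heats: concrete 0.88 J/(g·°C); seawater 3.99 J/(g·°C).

Taking heat into each body as positive, Σ m c ΔT = 0:
603·0.88·(T − 164) + 199·3.99·(T − 12.7) = 0
530.64(T − 164) + 794.01(T − 12.7) = 0
1324.7 T = 97109
T = 97109/1324.7 ≈ 73.31 °C

T_f ≈ 73.3 °C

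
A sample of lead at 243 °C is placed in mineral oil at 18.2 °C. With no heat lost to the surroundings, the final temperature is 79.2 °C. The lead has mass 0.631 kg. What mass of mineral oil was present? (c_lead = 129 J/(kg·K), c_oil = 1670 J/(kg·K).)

Let T be the final temperature. ΣQ_i = 0:
0.631×129×(79.2 − 243) + m×1670×(79.2 − 18.2) = 0
101870 m = 13333
m = 13333/101870 ≈ 0.1309 kg

m ≈ 0.131 kg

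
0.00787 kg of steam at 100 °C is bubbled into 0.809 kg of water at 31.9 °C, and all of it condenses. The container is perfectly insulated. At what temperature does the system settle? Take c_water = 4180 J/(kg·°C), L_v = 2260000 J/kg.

Setting the total heat transfer to zero:
condense steam: −0.00787·2260000 = −17786; condensed water 100 °C→T: 32.9(T − 100); water warms: 0.809·4180·(T − 31.9) = 3381.6(T − 31.9)
3414.5 T = 17786 + 3289.7 + 107874 = 128950
T ≈ 37.77 °C — below 100 °C, confirming all the steam condensed.

T_f ≈ 37.8 °C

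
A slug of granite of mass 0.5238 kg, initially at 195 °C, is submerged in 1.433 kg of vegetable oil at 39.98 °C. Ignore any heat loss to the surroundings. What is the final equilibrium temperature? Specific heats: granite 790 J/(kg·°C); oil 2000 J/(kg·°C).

T_f ≈ 59.5 °C

Heat gained plus heat lost sum to zero:
0.5238*790*(T − 195) + 1.433*2000*(T − 39.98) = 0
413.8(T − 195) + 2866(T − 39.98) = 0
3279.8 T = 195274
T = 195274/3279.8 ≈ 59.54 °C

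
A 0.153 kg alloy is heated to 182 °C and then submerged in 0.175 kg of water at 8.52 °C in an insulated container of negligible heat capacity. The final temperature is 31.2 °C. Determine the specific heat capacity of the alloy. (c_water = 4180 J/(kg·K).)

c ≈ 719 J/(kg·K)

Let T be the final temperature. ΣQ_i = 0:
0.153×c×(31.2 − 182) + 0.175×4180×(31.2 − 8.52) = 0
-23.07 c = -16590
c = -16590/-23.07 ≈ 719.1 J/(kg·K)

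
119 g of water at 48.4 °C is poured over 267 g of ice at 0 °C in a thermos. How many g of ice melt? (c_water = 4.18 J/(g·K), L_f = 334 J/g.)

Cooling the water to 0 °C releases 119·4.18·48.4 = 24075 J.
Melting all 267 g of ice would need 267·334 = 89178 J.
24075 J < 89178 J, so only part of the ice melts and the system sits at 0 °C.
Mass melted = 24075/334 ≈ 72.08 g.

m_melted ≈ 72.1 g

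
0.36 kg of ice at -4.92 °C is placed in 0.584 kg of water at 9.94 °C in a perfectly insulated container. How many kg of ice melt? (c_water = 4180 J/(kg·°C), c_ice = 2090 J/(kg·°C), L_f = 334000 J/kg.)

m_melted ≈ 0.0616 kg

Cooling the water to 0 °C releases 0.584·4180·9.94 = 24265 J.
Warming the ice to 0 °C takes 0.36·2090·4.92 = 3701.8 J, leaving 20563 J for melting.
Melting all 0.36 kg of ice would need 0.36·334000 = 120240 J.
Since 20563 < 120240 J, not all the ice melts; equilibrium is at 0 °C.
m_melt = 20563 / L_f = 0.06157 kg.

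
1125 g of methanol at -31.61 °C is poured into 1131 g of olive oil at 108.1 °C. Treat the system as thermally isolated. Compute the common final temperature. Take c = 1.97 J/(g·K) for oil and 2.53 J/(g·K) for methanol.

T_f ≈ 29.7 °C

With ΣQ=0 the equilibrium temperature is the m·c-weighted mean:
T_f = (2228.1*108.1 + 2846.2*(-31.61)) / (2228.1 + 2846.2)
    = 150884 / 5074.3 ≈ 29.73 °C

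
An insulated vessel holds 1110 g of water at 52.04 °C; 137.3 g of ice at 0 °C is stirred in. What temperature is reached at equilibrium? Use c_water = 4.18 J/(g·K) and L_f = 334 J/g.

Let T be the final temperature. ΣQ_i = 0:
fusion: m_ice L_f = 137.3×334 = 45858
  meltwater 0→T: 137.3×4.18×T = 573.91 T
  water cools: 1110×4.18×(T − 52.04) = 4639.8(T − 52.04)
5213.7 T = 241455 − 45858 = 195597
T ≈ 37.52 °C. Since T > 0 °C, the all-ice-melts assumption holds.

T_f ≈ 37.5 °C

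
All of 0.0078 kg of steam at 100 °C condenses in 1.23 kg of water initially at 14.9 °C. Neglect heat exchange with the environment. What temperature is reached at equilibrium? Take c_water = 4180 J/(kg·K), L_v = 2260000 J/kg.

T_f ≈ 18.8 °C

Let T be the final temperature. ΣQ_i = 0:
condense steam: −0.0078×2260000 = −17628
  condensed water 100 °C→T: 32.6(T − 100)
  water warms: 1.23×4180×(T − 14.9) = 5141.4(T − 14.9)
5174 T = 17628 + 3260.4 + 76607 = 97495
T ≈ 18.84 °C — below 100 °C, confirming all the steam condensed.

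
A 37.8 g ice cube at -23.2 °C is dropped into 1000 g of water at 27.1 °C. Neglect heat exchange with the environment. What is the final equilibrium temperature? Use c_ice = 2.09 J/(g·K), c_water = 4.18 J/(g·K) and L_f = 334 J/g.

T_f ≈ 22.8 °C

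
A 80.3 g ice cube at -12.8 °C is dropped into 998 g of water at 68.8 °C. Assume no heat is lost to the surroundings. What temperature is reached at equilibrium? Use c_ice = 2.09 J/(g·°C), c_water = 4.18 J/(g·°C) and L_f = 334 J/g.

T_f ≈ 57.2 °C

Setting the total heat transfer to zero:
ice -12.8→0 °C: 80.3·2.09·12.8 = 2148.2
  fusion: m_ice L_f = 80.3·334 = 26820
  meltwater 0→T: 80.3·4.18·T = 335.65 T
  water cools: 998·4.18·(T − 68.8) = 4171.6(T − 68.8)
4507.3 T = 287009 − 28968 = 258040
T ≈ 57.25 °C (positive, so assuming full melt was valid).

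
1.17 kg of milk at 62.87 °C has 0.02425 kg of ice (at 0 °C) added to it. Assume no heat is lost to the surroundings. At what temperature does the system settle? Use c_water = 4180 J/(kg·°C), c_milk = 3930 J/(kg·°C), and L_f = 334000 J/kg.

T_f ≈ 59.8 °C

Net heat exchanged in the isolated system is zero:
latent heat to melt: 0.02425·334000 = 8099.5
  meltwater 0→T: 0.02425·4180·T = 101.37 T
  milk: 4598.1(T − 62.87)
4699.5 T = 289083 − 8099.5 = 280983
T ≈ 59.79 °C (positive, so assuming full melt was valid).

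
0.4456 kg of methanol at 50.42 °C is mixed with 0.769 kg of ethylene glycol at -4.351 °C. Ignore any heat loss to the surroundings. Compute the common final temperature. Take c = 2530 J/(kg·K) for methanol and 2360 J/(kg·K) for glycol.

T_f ≈ 16.6 °C

T_f is the heat-capacity-weighted average of the initial temperatures:
T_f = (1127.4·50.42 + 1814.8·(-4.351)) / (1127.4 + 1814.8)
    = 48946 / 2942.2 ≈ 16.64 °C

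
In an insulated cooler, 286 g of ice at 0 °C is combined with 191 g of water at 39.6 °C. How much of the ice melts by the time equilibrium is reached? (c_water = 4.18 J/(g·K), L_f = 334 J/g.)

Cooling the water to 0 °C releases 191·4.18·39.6 = 31616 J.
Melting all 286 g of ice would need 286·334 = 95524 J.
31616 J < 95524 J, so only part of the ice melts and the system sits at 0 °C.
m_melt = 31616 / L_f = 94.66 g.

m_melted ≈ 94.7 g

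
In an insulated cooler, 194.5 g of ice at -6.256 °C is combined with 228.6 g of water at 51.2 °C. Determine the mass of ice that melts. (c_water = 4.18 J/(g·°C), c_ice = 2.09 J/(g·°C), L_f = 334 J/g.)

m_melted ≈ 139 g

Heat available from the water dropping to 0 °C: 228.6×4.18×51.2 = 48924 J.
Warming the ice to 0 °C takes 194.5×2.09×6.256 = 2543.1 J, leaving 46381 J for melting.
To melt every bit of ice: 194.5×334 = 64963 J.
That's not enough to melt it all — equilibrium is at 0 °C with ice remaining.
Mass melted = 46381/334 ≈ 138.9 g.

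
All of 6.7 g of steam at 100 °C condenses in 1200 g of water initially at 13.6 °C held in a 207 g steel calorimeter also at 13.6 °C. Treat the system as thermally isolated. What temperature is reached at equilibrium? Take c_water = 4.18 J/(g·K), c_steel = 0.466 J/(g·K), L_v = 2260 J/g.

T_f ≈ 17.0 °C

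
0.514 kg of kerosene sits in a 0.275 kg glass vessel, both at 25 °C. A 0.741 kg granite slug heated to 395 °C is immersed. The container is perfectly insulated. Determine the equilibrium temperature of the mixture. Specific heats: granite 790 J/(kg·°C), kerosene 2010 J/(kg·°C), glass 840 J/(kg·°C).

Let T be the final temperature. ΣQ_i = 0:
0.741·790·(T − 395) + 0.514·2010·(T − 25) + 0.275·840·(T − 25) = 0
1849.5 T = 262833
T ≈ 142.11 °C

T_f ≈ 142.1 °C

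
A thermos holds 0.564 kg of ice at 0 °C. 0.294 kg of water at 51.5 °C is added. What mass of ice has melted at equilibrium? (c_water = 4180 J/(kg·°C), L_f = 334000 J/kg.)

m_melted ≈ 0.189 kg

Cooling the water to 0 °C releases 0.294×4180×51.5 = 63289 J.
Fully melting the ice requires m_ice L_f = 0.564×334000 = 188376 J.
That's not enough to melt it all — equilibrium is at 0 °C with ice remaining.
m_melted×334000 = 63289  ⇒  m_melted ≈ 0.1895 kg.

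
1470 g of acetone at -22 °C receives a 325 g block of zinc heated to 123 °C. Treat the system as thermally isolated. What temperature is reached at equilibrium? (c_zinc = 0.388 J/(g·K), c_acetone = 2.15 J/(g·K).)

T_f ≈ -16.4 °C

|Q_zinc| = |Q_acetone|:
325*0.388*(123 − T) = 1470*2.15*(T − (-22))
126.1(123 − T) = 3160.5(T − (-22))
3286.6 T = -54021  ⇒  T ≈ -16.44 °C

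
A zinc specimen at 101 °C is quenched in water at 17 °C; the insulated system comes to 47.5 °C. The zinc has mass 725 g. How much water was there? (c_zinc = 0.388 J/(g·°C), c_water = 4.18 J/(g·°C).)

m ≈ 118 g

|Q_zinc| = |Q_water|:
725·0.388·(101 − 47.5) = m·4.18·(47.5 − 17)
127.49 m = 15050  ⇒  m ≈ 118 g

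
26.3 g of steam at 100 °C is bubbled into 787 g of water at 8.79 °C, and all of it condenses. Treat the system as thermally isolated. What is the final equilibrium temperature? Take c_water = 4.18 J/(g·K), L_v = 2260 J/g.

Let T be the final temperature. ΣQ_i = 0:
condense steam: −26.3×2260 = −59438
  condensate cools 100→T: 26.3×4.18×(T − 100) = 109.93(T − 100)
  original water: 3289.7(T − 8.79)
3399.6 T = 59438 + 10993 + 28916 = 99348
T ≈ 29.22 °C — below 100 °C, confirming all the steam condensed.

T_f ≈ 29.2 °C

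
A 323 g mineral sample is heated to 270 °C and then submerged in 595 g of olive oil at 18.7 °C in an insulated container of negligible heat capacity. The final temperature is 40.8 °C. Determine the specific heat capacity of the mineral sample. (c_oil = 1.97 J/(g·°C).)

c ≈ 0.35 J/(g·°C)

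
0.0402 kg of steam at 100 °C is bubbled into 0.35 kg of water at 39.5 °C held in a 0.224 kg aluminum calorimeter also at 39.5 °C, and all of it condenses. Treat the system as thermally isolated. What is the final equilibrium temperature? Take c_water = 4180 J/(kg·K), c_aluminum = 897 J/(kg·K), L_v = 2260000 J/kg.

T_f ≈ 94.6 °C

Sum of m c ΔT and latent-heat terms is zero:
latent heat released on condensation: 0.0402×2260000 = 90852
  condensate cools 100→T: 0.0402×4180×(T − 100) = 168.04(T − 100)
  original water: 1463(T − 39.5)
  aluminum cup: 0.224×897×(T − 39.5) = 200.93(T − 39.5)
1832 T = 90852 + 16804 + 65725 = 173381
T ≈ 94.64 °C — below 100 °C, confirming all the steam condensed.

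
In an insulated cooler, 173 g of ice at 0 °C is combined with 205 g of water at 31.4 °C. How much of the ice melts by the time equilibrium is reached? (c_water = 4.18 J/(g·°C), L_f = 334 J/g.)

Water can give up m c ΔT = 205×4.18×31.4 = 26907 J before reaching 0 °C.
To melt every bit of ice: 173×334 = 57782 J.
26907 J < 57782 J, so only part of the ice melts and the system sits at 0 °C.
Mass melted = 26907/334 ≈ 80.56 g.

m_melted ≈ 80.6 g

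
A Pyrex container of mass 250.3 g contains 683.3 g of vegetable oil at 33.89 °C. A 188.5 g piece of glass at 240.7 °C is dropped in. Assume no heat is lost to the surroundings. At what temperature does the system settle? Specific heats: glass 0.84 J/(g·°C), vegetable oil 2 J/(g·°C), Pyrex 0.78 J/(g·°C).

Taking heat into each body as positive, Σ m c ΔT = 0:
188.5·0.84·(T − 240.7) + 683.3·2·(T − 33.89) + 250.3·0.78·(T − 33.89) = 0
1720.2 T = 91043
T = 91043 / 1720.2 = 52.9 °C

T_f ≈ 52.9 °C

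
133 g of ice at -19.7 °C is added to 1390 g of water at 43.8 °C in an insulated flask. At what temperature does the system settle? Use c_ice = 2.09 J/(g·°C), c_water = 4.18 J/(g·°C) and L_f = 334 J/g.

Energy balance with sensible and latent terms:
warm ice to 0 °C: 133·2.09·(0 − (-19.7)) = 5476
  latent heat to melt: 133·334 = 44422
  meltwater 0→T: 133·4.18·T = 555.94 T
  water cools: 1390·4.18·(T − 43.8) = 5810.2(T − 43.8)
6366.1 T = 254487 − 49898 = 204589
T ≈ 32.14 °C. Since T > 0 °C, the all-ice-melts assumption holds.

T_f ≈ 32.1 °C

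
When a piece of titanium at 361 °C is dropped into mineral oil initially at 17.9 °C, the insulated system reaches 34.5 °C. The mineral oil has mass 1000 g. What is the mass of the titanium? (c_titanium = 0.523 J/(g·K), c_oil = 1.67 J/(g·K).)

m ≈ 162 g

Heat gained plus heat lost sum to zero:
m·0.523·(34.5 − 361) + 1000·1.67·(34.5 − 17.9) = 0
-170.76 m = -27722
m = -27722/-170.76 ≈ 162.3 g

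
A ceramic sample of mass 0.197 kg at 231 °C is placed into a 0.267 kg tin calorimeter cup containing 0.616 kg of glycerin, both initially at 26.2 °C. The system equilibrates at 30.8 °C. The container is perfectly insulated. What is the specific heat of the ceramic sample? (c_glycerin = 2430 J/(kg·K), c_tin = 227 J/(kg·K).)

c ≈ 182 J/(kg·K)

Heat gained plus heat lost sum to zero:
0.197·c·(30.8 − 231) + 0.616·2430·(30.8 − 26.2) + 0.267·227·(30.8 − 26.2) = 0
-39.44 c = -7164.4
c = -7164.4/-39.44 ≈ 181.7 J/(kg·K)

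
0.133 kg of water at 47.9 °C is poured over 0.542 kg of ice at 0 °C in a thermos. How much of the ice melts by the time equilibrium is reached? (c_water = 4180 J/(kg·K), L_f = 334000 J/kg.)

m_melted ≈ 0.0797 kg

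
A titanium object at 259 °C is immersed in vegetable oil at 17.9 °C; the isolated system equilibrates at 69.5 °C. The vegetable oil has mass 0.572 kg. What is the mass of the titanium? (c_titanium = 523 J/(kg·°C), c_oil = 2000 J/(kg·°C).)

|Q_titanium| = |Q_oil|:
m×523×(259 − 69.5) = 0.572×2000×(69.5 − 17.9)
99108 m = 59030  ⇒  m ≈ 0.5956 kg

m ≈ 0.596 kg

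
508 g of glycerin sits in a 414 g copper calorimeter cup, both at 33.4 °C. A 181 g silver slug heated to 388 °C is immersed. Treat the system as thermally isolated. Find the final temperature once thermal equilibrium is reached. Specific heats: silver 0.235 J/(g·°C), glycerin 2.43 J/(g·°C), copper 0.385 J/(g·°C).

Conservation of energy gives ΣQ = 0:
181×0.235×(T − 388) + 508×2.43×(T − 33.4) + 414×0.385×(T − 33.4) = 0
42.53(T − 388) + 1234.4(T − 33.4) + 159.39(T − 33.4) = 0
1436.4 T = 63058
T = 63058 / 1436.4 = 43.9 °C

T_f ≈ 43.9 °C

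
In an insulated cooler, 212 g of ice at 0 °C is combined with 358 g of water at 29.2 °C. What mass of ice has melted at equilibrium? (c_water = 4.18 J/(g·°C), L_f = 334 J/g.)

m_melted ≈ 131 g

Cooling the water to 0 °C releases 358·4.18·29.2 = 43696 J.
Fully melting the ice requires m_ice L_f = 212·334 = 70808 J.
Since 43696 < 70808 J, not all the ice melts; equilibrium is at 0 °C.
Mass melted = 43696/334 ≈ 130.8 g.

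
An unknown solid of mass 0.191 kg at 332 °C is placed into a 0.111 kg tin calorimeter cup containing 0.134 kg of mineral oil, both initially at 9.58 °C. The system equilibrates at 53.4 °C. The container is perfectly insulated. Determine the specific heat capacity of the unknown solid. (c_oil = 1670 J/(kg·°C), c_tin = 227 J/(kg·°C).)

c ≈ 205 J/(kg·°C)

Conservation of energy gives ΣQ = 0:
0.191×c×(53.4 − 332) + 0.134×1670×(53.4 − 9.58) + 0.111×227×(53.4 − 9.58) = 0
-53.21 c = -10910
c = -10910/-53.21 ≈ 205 J/(kg·°C)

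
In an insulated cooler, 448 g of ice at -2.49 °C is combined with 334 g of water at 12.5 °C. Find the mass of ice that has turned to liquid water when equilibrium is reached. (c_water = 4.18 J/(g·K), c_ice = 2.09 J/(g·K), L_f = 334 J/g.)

Water can give up m c ΔT = 334×4.18×12.5 = 17452 J before reaching 0 °C.
Of that, 448×2.09×2.49 = 2331.4 J goes to bring the ice to 0 °C, leaving 15120 J.
Melting all 448 g of ice would need 448×334 = 149632 J.
Since 15120 < 149632 J, not all the ice melts; equilibrium is at 0 °C.
m_melt = 15120 / L_f = 45.27 g.

m_melted ≈ 45.3 g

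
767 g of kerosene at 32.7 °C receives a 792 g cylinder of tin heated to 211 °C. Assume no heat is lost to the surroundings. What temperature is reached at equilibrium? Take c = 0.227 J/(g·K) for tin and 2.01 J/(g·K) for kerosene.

|Q_tin| = |Q_kerosene|:
792*0.227*(211 − T) = 767*2.01*(T − 32.7)
179.78(211 − T) = 1541.7(T − 32.7)
1721.5 T = 88347  ⇒  T ≈ 51.32 °C

T_f ≈ 51.3 °C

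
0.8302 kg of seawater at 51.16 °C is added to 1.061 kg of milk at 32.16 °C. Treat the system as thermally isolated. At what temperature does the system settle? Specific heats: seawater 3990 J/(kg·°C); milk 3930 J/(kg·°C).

Taking heat into each body as positive, Σ m c ΔT = 0:
0.8302*3990*(T − 51.16) + 1.061*3930*(T − 32.16) = 0
3312.5(T − 51.16) + 4169.7(T − 32.16) = 0
(3312.5 + 4169.7) T = 3312.5*51.16 + 4169.7*32.16
T = 303566 / 7482.2 = 40.6 °C

T_f ≈ 40.6 °C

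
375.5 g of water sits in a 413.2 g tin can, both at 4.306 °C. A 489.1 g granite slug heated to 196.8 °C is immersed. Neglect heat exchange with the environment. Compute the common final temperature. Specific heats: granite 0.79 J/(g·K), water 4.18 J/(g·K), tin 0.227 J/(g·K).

T_f ≈ 40.6 °C

Energy conservation, ΣQ = 0:
489.1·0.79·(T − 196.8) + 375.5·4.18·(T − 4.306) + 413.2·0.227·(T − 4.306) = 0
386.39(T − 196.8) + 1569.6(T − 4.306) + 93.8(T − 4.306) = 0
(386.39 + 1569.6 + 93.8) T = 386.39·196.8 + 1569.6·4.306 + 93.8·4.306
T ≈ 40.59 °C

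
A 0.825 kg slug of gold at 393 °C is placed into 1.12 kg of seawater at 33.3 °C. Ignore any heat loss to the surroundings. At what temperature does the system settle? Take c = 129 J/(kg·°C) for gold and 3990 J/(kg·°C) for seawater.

T_f ≈ 41.7 °C

Set heat shed by the hot body equal to heat absorbed by the cold body:
0.825×129×(393 − T) = 1.12×3990×(T − 33.3)
106.42(393 − T) = 4468.8(T − 33.3)
4575.2 T = 190636  ⇒  T ≈ 41.67 °C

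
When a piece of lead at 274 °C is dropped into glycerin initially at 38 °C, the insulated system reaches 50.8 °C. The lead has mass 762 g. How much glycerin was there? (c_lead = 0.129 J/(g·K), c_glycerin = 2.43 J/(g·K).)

m ≈ 705 g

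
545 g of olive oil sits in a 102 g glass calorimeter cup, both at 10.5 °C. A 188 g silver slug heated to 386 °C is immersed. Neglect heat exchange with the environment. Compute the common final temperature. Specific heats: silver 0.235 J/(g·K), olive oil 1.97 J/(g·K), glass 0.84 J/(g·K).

Let T be the final temperature. ΣQ_i = 0:
188·0.235·(T − 386) + 545·1.97·(T − 10.5) + 102·0.84·(T − 10.5) = 0
1203.5 T = 29226
T = 29226/1203.5 ≈ 24.28 °C

T_f ≈ 24.3 °C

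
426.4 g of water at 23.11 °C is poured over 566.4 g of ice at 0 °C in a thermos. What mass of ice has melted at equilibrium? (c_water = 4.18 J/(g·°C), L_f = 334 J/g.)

m_melted ≈ 123 g

Heat available from the water dropping to 0 °C: 426.4×4.18×23.11 = 41190 J.
Melting all 566.4 g of ice would need 566.4×334 = 189178 J.
Since 41190 < 189178 J, not all the ice melts; equilibrium is at 0 °C.
m_melted×334 = 41190  ⇒  m_melted ≈ 123.3 g.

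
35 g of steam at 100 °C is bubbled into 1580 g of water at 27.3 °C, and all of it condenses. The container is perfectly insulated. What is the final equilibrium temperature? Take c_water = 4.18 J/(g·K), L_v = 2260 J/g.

Let T be the final temperature. ΣQ_i = 0:
latent heat released on condensation: 35·2260 = 79100
  condensate cools 100→T: 35·4.18·(T − 100) = 146.3(T − 100)
  original water: 6604.4(T − 27.3)
6750.7 T = 79100 + 14630 + 180300 = 274030
T ≈ 40.59 °C — below 100 °C, confirming all the steam condensed.

T_f ≈ 40.6 °C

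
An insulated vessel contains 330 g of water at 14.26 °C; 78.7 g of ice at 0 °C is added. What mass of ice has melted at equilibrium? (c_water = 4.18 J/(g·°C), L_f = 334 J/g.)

Water can give up m c ΔT = 330·4.18·14.26 = 19670 J before reaching 0 °C.
To melt every bit of ice: 78.7·334 = 26286 J.
19670 J < 26286 J, so only part of the ice melts and the system sits at 0 °C.
m_melt = 19670 / L_f = 58.89 g.

m_melted ≈ 58.9 g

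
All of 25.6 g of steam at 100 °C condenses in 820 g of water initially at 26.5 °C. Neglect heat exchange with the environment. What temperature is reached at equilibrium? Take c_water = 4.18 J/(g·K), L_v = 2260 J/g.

Sum of m c ΔT and latent-heat terms is zero:
latent heat released on condensation: 25.6·2260 = 57856
  condensed water 100 °C→T: 107.01(T − 100)
  water warms: 820·4.18·(T − 26.5) = 3427.6(T − 26.5)
3534.6 T = 57856 + 10701 + 90831 = 159388
T ≈ 45.09 °C — below 100 °C, confirming all the steam condensed.

T_f ≈ 45.1 °C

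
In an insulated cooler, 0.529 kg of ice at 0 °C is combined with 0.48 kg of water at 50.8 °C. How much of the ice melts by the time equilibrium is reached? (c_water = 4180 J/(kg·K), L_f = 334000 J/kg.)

m_melted ≈ 0.305 kg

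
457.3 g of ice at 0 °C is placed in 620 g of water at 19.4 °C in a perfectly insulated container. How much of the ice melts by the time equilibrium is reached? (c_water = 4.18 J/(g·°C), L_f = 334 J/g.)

m_melted ≈ 151 g

Water can give up m c ΔT = 620×4.18×19.4 = 50277 J before reaching 0 °C.
To melt every bit of ice: 457.3×334 = 152738 J.
That's not enough to melt it all — equilibrium is at 0 °C with ice remaining.
m_melt = 50277 / L_f = 150.5 g.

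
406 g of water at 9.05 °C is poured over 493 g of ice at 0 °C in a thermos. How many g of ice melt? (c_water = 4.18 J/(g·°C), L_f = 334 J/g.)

Water can give up m c ΔT = 406·4.18·9.05 = 15359 J before reaching 0 °C.
Fully melting the ice requires m_ice L_f = 493·334 = 164662 J.
Since 15359 < 164662 J, not all the ice melts; equilibrium is at 0 °C.
m_melt = 15359 / L_f = 45.98 g.

m_melted ≈ 46 g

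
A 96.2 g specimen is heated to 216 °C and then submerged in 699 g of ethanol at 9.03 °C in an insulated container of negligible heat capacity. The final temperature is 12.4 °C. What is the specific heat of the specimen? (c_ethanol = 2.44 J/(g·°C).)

Taking heat into each body as positive, Σ m c ΔT = 0:
96.2×c×(12.4 − 216) + 699×2.44×(12.4 − 9.03) = 0
-19586 c = -5747.7
c = -5747.7/-19586 ≈ 0.2935 J/(g·°C)

c ≈ 0.293 J/(g·°C)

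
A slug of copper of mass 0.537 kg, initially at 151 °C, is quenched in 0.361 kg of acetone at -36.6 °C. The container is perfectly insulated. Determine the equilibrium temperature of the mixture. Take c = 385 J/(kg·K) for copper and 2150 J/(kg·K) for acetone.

Let T be the final temperature. ΣQ_i = 0:
0.537×385×(T − 151) + 0.361×2150×(T − (-36.6)) = 0
982.89 T = 2811.4
T = 2811.4/982.89 ≈ 2.86 °C

T_f ≈ 2.9 °C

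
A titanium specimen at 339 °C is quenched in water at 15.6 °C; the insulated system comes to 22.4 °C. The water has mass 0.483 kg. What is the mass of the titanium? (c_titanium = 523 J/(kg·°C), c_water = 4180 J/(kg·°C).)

m ≈ 0.0829 kg

Net heat exchanged in the isolated system is zero:
m×523×(22.4 − 339) + 0.483×4180×(22.4 − 15.6) = 0
-165582 m = -13729
m = -13729/-165582 ≈ 0.08291 kg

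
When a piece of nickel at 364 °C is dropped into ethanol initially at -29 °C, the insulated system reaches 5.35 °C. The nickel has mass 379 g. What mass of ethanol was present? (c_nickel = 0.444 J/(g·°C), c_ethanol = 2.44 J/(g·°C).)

m ≈ 720 g

Net heat exchanged in the isolated system is zero:
379×0.444×(5.35 − 364) + m×2.44×(5.35 − (-29)) = 0
83.81 m = 60352
m = 60352/83.81 ≈ 720.1 g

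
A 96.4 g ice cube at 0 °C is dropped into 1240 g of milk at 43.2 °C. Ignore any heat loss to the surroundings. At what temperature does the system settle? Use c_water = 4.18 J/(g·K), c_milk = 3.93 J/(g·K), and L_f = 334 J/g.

T_f ≈ 33.8 °C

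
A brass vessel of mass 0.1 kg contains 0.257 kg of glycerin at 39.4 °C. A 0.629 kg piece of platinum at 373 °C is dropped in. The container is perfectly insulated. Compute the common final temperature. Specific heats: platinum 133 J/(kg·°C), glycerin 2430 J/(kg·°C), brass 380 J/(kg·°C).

Taking heat into each body as positive, Σ m c ΔT = 0:
0.629×133×(T − 373) + 0.257×2430×(T − 39.4) + 0.1×380×(T − 39.4) = 0
(83.66 + 624.51 + 38) T = 83.66×373 + 624.51×39.4 + 38×39.4
T = 57307 / 746.17 = 76.8 °C

T_f ≈ 76.8 °C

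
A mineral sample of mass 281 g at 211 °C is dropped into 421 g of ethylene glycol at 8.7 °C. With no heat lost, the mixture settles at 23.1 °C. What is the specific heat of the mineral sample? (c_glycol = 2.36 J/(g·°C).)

Net heat exchanged in the isolated system is zero:
281×c×(23.1 − 211) + 421×2.36×(23.1 − 8.7) = 0
-52800 c = -14307
c = -14307/-52800 ≈ 0.271 J/(g·°C)

c ≈ 0.271 J/(g·°C)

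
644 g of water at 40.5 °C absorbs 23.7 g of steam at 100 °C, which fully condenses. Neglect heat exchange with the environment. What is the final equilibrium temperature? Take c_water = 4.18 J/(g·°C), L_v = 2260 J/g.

T_f ≈ 61.8 °C

Heat gained plus heat lost sum to zero:
steam→water at 100 °C releases m L_v = 23.7·2260 = 53562
  condensate cools 100→T: 23.7·4.18·(T − 100) = 99.07(T − 100)
  water warms: 644·4.18·(T − 40.5) = 2691.9(T − 40.5)
2791 T = 53562 + 9906.6 + 109023 = 172491
T ≈ 61.80 °C — below 100 °C, confirming all the steam condensed.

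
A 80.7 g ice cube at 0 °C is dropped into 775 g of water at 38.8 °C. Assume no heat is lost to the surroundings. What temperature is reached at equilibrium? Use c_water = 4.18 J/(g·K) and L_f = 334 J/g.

T_f ≈ 27.6 °C

Net heat exchanged in the isolated system is zero:
latent heat to melt: 80.7·334 = 26954; meltwater 0→T: 80.7·4.18·T = 337.33 T; water cools: 775·4.18·(T − 38.8) = 3239.5(T − 38.8)
3576.8 T = 125693 − 26954 = 98739
T ≈ 27.61 °C — above 0 °C, consistent with complete melting.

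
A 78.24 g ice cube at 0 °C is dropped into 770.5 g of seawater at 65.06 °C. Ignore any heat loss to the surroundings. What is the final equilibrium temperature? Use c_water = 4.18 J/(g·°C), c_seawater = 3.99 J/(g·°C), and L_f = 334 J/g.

Let T be the final temperature. ΣQ_i = 0:
fusion: m_ice L_f = 78.24×334 = 26132
  warm the meltwater: 327.04 T
  seawater cools: 770.5×3.99×(T − 65.06) = 3074.3(T − 65.06)
3401.3 T = 200014 − 26132 = 173881
T ≈ 51.12 °C (positive, so assuming full melt was valid).

T_f ≈ 51.1 °C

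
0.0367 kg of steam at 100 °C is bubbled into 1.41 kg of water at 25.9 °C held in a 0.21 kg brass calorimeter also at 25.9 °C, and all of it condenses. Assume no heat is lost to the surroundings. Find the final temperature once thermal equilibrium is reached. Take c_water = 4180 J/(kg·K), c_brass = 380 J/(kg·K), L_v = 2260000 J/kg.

Energy conservation, ΣQ = 0:
condense steam: −0.0367·2260000 = −82942; condensate cools 100→T: 0.0367·4180·(T − 100) = 153.41(T − 100); original water: 5893.8(T − 25.9); cup: 79.8(T − 25.9)
6127 T = 82942 + 15341 + 154716 = 252999
T ≈ 41.29 °C — below 100 °C, confirming all the steam condensed.

T_f ≈ 41.3 °C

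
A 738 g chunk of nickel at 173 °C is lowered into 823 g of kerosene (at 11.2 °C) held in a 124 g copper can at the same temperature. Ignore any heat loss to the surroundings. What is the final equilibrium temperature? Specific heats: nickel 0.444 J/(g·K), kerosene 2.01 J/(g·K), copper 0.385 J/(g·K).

Energy conservation, ΣQ = 0:
738·0.444·(T − 173) + 823·2.01·(T − 11.2) + 124·0.385·(T − 11.2) = 0
2029.6 T = 75749
T ≈ 37.32 °C

T_f ≈ 37.3 °C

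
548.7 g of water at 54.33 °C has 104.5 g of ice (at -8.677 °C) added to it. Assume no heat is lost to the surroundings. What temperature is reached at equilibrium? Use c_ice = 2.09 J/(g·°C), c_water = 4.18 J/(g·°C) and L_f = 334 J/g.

Let T be the final temperature. ΣQ_i = 0:
warm ice to 0 °C: 104.5·2.09·(0 − (-8.677)) = 1895.1; melt ice: 104.5·334 = 34903; meltwater 0→T: 104.5·4.18·T = 436.81 T; water: 2293.6(T − 54.33)
2730.4 T = 124609 − 36798 = 87811
T ≈ 32.16 °C (positive, so assuming full melt was valid).

T_f ≈ 32.2 °C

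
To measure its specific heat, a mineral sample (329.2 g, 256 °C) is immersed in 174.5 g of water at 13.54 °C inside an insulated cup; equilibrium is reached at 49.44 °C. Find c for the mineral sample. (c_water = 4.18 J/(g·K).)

c ≈ 0.385 J/(g·K)

Heat lost by the mineral sample = heat gained by the water:
329.2·c·(256 − 49.44) = 174.5·4.18·(49.44 − 13.54)
68000 c = 26186  ⇒  c ≈ 0.3851 J/(g·K)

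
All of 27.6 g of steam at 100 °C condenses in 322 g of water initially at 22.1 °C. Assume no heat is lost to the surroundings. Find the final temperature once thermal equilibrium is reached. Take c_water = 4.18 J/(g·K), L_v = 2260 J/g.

T_f ≈ 70.9 °C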